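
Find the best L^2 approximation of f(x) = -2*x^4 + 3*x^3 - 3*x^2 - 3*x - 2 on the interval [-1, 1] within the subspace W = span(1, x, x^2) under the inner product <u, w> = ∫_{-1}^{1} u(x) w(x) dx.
g(x) = -33*x^2/7 - 6*x/5 - 64/35

The best approximation g ∈ W is the orthogonal projection of f onto W. Writing g = a_0 + a_1 x + a_2 x^2, the coefficients solve the normal equations G · a = b where
  G_{ij} = <φ_i, φ_j> and b_i = <f, φ_i>, with φ_0 = 1, φ_1 = x, φ_2 = x^2.
G =
  [2, 0, 2/3]
  [0, 2/3, 0]
  [2/3, 0, 2/5],
b = (-34/5, -4/5, -326/105).
Solving gives a_0 = -64/35, a_1 = -6/5, a_2 = -33/7, so
  g(x) = -33*x^2/7 - 6*x/5 - 64/35.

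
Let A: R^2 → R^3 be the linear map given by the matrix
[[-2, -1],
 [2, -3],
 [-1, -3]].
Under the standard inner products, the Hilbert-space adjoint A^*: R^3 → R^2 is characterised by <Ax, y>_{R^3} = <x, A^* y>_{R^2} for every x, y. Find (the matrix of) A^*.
A^* = A^T =
[[-2, 2, -1],
 [-1, -3, -3]]

For real matrices with standard dot products, the defining identity <Ax, y> = <x, A^* y> gives (Ax)^T y = x^T (A^*) y, i.e. x^T A^T y = x^T (A^*) y. Since this holds for all x, y, we must have A^* = A^T. Therefore
A^* =
[[-2, 2, -1],
 [-1, -3, -3]].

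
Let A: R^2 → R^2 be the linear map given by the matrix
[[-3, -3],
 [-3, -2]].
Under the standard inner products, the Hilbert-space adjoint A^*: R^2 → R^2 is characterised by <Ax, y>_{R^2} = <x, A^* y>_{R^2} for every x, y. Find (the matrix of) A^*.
A^* = A^T =
[[-3, -3],
 [-3, -2]]

For real matrices with standard dot products, the defining identity <Ax, y> = <x, A^* y> gives (Ax)^T y = x^T (A^*) y, i.e. x^T A^T y = x^T (A^*) y. Since this holds for all x, y, we must have A^* = A^T. Therefore
A^* =
[[-3, -3],
 [-3, -2]].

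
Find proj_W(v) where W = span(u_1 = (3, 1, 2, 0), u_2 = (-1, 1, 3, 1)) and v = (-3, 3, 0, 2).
proj_W(v) = (-56/19, 4/19, 25/19, 17/19)

Set up U = [u_1 | ... | u_2] ∈ R^(4×2). The projector onto W = col(U) is P = U (U^T U)^(-1) U^T.
Compute U^T U =
  [14, 4]
  [4, 12],
and U^T v = (-6, 8).
Solve U^T U · c = U^T v for the coefficients: c = (-13/19, 17/19). The projection is proj_W(v) = U c.
Check: (v - proj_W(v)) · u_1 = 0  (should be 0).
Check: (v - proj_W(v)) · u_2 = 0  (should be 0).
Result: proj_W(v) = (-56/19, 4/19, 25/19, 17/19).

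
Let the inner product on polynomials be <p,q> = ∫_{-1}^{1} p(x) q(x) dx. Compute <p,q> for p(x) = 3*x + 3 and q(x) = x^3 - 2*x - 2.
<p,q> = -74/5

Expand the product: p(x)·q(x) = 3*x^4 + 3*x^3 - 6*x^2 - 12*x - 6.
∫_{-1}^{1} of each monomial x^k gives [2/(k+1) if k even, 0 if k odd]. Integrating term-by-term (or equivalently evaluating the antiderivative F(x) = 3*x^5/5 + 3*x^4/4 - 2*x^3 - 6*x^2 - 6*x at the endpoints):
  F(1) − F(−1) = -253/20 − (43/20) = -74/5.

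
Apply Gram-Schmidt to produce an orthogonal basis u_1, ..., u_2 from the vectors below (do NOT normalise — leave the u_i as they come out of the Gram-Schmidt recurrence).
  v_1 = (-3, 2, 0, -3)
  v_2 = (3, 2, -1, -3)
Orthogonal basis:
  u_1 = (-3, 2, 0, -3)
  u_2 = (39/11, 18/11, -1, -27/11)

Apply the Gram-Schmidt recurrence
  u_1 = v_1
  u_i = v_i − Σ_{j<i} ((v_i · u_j) / (u_j · u_j)) · u_j.

Step by step this gives:
  u_1 = (-3, 2, 0, -3)
  u_2 = (39/11, 18/11, -1, -27/11)

Orthogonality check:
  u_2 · u_1 = 0 (should be 0)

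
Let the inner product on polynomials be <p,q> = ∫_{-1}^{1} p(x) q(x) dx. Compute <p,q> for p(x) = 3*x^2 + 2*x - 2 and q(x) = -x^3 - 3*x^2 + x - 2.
<p,q> = 74/15

Expand the product: p(x)·q(x) = -3*x^5 - 11*x^4 - x^3 + 2*x^2 - 6*x + 4.
∫_{-1}^{1} of each monomial x^k gives [2/(k+1) if k even, 0 if k odd]. Integrating term-by-term (or equivalently evaluating the antiderivative F(x) = -x^6/2 - 11*x^5/5 - x^4/4 + 2*x^3/3 - 3*x^2 + 4*x at the endpoints):
  F(1) − F(−1) = -77/60 − (-373/60) = 74/15.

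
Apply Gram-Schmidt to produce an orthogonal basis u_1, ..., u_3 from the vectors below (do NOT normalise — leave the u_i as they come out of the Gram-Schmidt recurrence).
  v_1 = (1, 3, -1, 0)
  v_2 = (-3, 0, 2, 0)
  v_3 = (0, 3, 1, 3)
Orthogonal basis:
  u_1 = (1, 3, -1, 0)
  u_2 = (-28/11, 15/11, 17/11, 0)
  u_3 = (36/59, 6/59, 54/59, 3)

Apply the Gram-Schmidt recurrence
  u_1 = v_1
  u_i = v_i − Σ_{j<i} ((v_i · u_j) / (u_j · u_j)) · u_j.

Step by step this gives:
  u_1 = (1, 3, -1, 0)
  u_2 = (-28/11, 15/11, 17/11, 0)
  u_3 = (36/59, 6/59, 54/59, 3)

Orthogonality check:
  u_2 · u_1 = 0 (should be 0)
  u_3 · u_1 = 0 (should be 0)
  u_3 · u_2 = 0 (should be 0)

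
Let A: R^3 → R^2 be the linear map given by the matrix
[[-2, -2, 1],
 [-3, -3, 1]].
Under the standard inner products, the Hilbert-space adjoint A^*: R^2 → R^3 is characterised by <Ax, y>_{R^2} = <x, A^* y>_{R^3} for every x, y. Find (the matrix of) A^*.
A^* = A^T =
[[-2, -3],
 [-2, -3],
 [1, 1]]

For real matrices with standard dot products, the defining identity <Ax, y> = <x, A^* y> gives (Ax)^T y = x^T (A^*) y, i.e. x^T A^T y = x^T (A^*) y. Since this holds for all x, y, we must have A^* = A^T. Therefore
A^* =
[[-2, -3],
 [-2, -3],
 [1, 1]].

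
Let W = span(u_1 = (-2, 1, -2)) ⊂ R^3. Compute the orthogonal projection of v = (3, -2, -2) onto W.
proj_W(v) = (8/9, -4/9, 8/9)

Set up U = [u_1 | ... | u_1] ∈ R^(3×1). The projector onto W = col(U) is P = U (U^T U)^(-1) U^T.
Compute U^T U =
  [9],
and U^T v = (-4).
Solve U^T U · c = U^T v for the coefficients: c = (-4/9). The projection is proj_W(v) = U c.
Check: (v - proj_W(v)) · u_1 = 0  (should be 0).
Result: proj_W(v) = (8/9, -4/9, 8/9).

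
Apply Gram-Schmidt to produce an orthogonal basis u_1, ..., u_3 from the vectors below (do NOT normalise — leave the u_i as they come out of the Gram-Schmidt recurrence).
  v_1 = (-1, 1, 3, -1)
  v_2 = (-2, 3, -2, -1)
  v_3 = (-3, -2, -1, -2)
Orthogonal basis:
  u_1 = (-1, 1, 3, -1)
  u_2 = (-2, 3, -2, -1)
  u_3 = (-23/9, -8/3, -5/9, -16/9)

Apply the Gram-Schmidt recurrence
  u_1 = v_1
  u_i = v_i − Σ_{j<i} ((v_i · u_j) / (u_j · u_j)) · u_j.

Step by step this gives:
  u_1 = (-1, 1, 3, -1)
  u_2 = (-2, 3, -2, -1)
  u_3 = (-23/9, -8/3, -5/9, -16/9)

Orthogonality check:
  u_2 · u_1 = 0 (should be 0)
  u_3 · u_1 = 0 (should be 0)
  u_3 · u_2 = 0 (should be 0)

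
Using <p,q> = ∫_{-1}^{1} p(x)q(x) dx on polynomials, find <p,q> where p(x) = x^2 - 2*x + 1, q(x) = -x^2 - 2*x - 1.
<p,q> = -16/15

Expand the product: p(x)·q(x) = -x^4 + 2*x^2 - 1.
∫_{-1}^{1} of each monomial x^k gives [2/(k+1) if k even, 0 if k odd]. Integrating term-by-term (or equivalently evaluating the antiderivative F(x) = -x^5/5 + 2*x^3/3 - x at the endpoints):
  F(1) − F(−1) = -8/15 − (8/15) = -16/15.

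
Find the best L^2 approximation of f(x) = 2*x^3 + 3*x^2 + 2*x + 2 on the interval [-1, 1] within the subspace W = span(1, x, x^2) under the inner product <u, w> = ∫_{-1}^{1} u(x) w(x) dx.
g(x) = 3*x^2 + 16*x/5 + 2

The best approximation g ∈ W is the orthogonal projection of f onto W. Writing g = a_0 + a_1 x + a_2 x^2, the coefficients solve the normal equations G · a = b where
  G_{ij} = <φ_i, φ_j> and b_i = <f, φ_i>, with φ_0 = 1, φ_1 = x, φ_2 = x^2.
G =
  [2, 0, 2/3]
  [0, 2/3, 0]
  [2/3, 0, 2/5],
b = (6, 32/15, 38/15).
Solving gives a_0 = 2, a_1 = 16/5, a_2 = 3, so
  g(x) = 3*x^2 + 16*x/5 + 2.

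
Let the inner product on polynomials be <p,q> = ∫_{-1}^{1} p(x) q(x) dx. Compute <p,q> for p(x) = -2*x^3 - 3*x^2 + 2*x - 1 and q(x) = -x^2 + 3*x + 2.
<p,q> = -68/15

Expand the product: p(x)·q(x) = 2*x^5 - 3*x^4 - 15*x^3 + x^2 + x - 2.
∫_{-1}^{1} of each monomial x^k gives [2/(k+1) if k even, 0 if k odd]. Integrating term-by-term (or equivalently evaluating the antiderivative F(x) = x^6/3 - 3*x^5/5 - 15*x^4/4 + x^3/3 + x^2/2 - 2*x at the endpoints):
  F(1) − F(−1) = -311/60 − (-13/20) = -68/15.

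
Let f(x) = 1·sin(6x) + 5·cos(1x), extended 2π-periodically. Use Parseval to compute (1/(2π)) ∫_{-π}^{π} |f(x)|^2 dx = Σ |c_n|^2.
Σ |c_n|^2 = 13

Expand |f|^2 and use orthogonality of {sin(nx), cos(mx)} on [-π, π]:
  ∫_{-π}^{π} sin(nx)^2 dx = π, ∫ cos(mx)^2 dx = π, and cross terms integrate to 0.
So ∫_{-π}^{π} f(x)^2 dx = 1^2 · π + 5^2 · π = (1 + 25)π.
Divide by 2π: (1 + 25)/2 = 13.
By Parseval, this equals Σ |c_n|^2.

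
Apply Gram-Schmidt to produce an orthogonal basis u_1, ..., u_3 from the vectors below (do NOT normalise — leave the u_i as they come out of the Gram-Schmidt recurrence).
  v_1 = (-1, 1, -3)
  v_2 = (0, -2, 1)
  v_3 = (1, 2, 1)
Orthogonal basis:
  u_1 = (-1, 1, -3)
  u_2 = (-5/11, -17/11, -4/11)
  u_3 = (1/6, -1/30, -1/15)

Apply the Gram-Schmidt recurrence
  u_1 = v_1
  u_i = v_i − Σ_{j<i} ((v_i · u_j) / (u_j · u_j)) · u_j.

Step by step this gives:
  u_1 = (-1, 1, -3)
  u_2 = (-5/11, -17/11, -4/11)
  u_3 = (1/6, -1/30, -1/15)

Orthogonality check:
  u_2 · u_1 = 0 (should be 0)
  u_3 · u_1 = 0 (should be 0)
  u_3 · u_2 = 0 (should be 0)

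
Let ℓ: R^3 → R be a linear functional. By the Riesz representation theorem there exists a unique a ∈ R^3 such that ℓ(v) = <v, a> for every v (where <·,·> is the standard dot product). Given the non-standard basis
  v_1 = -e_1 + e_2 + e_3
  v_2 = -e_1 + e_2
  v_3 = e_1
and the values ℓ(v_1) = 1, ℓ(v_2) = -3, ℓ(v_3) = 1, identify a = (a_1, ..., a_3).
a = (1, -2, 4)

Write a = (a_1, ..., a_3) in the standard basis. For each basis vector v_i, ℓ(v_i) = <v_i, a> is a linear equation in the a_j's. Collect the n equations into a matrix system V a = ℓ, where row i of V is v_i (expressed in the standard basis). Since V is invertible (lower-triangular with 1s on the diagonal, up to permutation), solve by back-substitution:
  V =
[[-1, 1, 1],
 [-1, 1, 0],
 [1, 0, 0]]
  V a = (1, -3, 1)
Solving gives a = (1, -2, 4).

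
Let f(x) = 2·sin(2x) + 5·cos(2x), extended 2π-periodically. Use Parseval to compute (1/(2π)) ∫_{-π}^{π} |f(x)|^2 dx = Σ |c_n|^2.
Σ |c_n|^2 = 29/2

Expand |f|^2 and use orthogonality of {sin(nx), cos(mx)} on [-π, π]:
  ∫_{-π}^{π} sin(nx)^2 dx = π, ∫ cos(mx)^2 dx = π, and cross terms integrate to 0.
So ∫_{-π}^{π} f(x)^2 dx = 2^2 · π + 5^2 · π = (4 + 25)π.
Divide by 2π: (4 + 25)/2 = 29/2.
By Parseval, this equals Σ |c_n|^2.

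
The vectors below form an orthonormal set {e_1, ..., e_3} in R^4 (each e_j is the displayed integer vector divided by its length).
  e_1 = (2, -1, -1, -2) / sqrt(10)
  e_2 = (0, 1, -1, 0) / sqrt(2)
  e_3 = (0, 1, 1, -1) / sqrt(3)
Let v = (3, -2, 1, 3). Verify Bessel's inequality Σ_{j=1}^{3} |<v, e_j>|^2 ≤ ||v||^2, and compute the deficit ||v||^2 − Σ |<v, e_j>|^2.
Σ |<v, e_j>|^2 = 149/15; ||v||^2 = 23; deficit = 196/15

Write each e_j = u_j / sqrt(<u_j, u_j>) where u_j is the displayed integer vector. Then <v, e_j> = <v, u_j> / sqrt(<u_j, u_j>), so |<v, e_j>|^2 = <v, u_j>^2 / <u_j, u_j>.
Coefficients: <v, e_1> = 1/sqrt(10), <v, e_2> = -3/sqrt(2), <v, e_3> = -4/sqrt(3).
Square and sum: Σ |<v, e_j>|^2 = 149/15.
Compute ||v||^2 = v·v = 23.
Deficit = 23 − 149/15 = 196/15 ≥ 0, confirming Bessel's inequality. (The deficit equals ||v − Σ <v,e_j> e_j||^2, the squared distance from v to span{e_j}.)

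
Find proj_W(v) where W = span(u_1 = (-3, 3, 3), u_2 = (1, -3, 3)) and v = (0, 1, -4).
proj_W(v) = (3/7, 9/7, -27/7)

Set up U = [u_1 | ... | u_2] ∈ R^(3×2). The projector onto W = col(U) is P = U (U^T U)^(-1) U^T.
Compute U^T U =
  [27, -3]
  [-3, 19],
and U^T v = (-9, -15).
Solve U^T U · c = U^T v for the coefficients: c = (-3/7, -6/7). The projection is proj_W(v) = U c.
Check: (v - proj_W(v)) · u_1 = 0  (should be 0).
Check: (v - proj_W(v)) · u_2 = 0  (should be 0).
Result: proj_W(v) = (3/7, 9/7, -27/7).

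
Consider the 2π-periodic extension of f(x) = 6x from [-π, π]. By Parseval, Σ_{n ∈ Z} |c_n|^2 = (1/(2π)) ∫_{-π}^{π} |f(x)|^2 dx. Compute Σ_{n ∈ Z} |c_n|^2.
Σ |c_n|^2 = 12π^2

Expand and integrate term by term over [-π, π]:
  ∫ (6x)^2 dx = 36·(2π^3/3); ∫ 2·6·(0)·x dx = 0 (odd integrand); ∫ 0^2 dx = 0·2π.
So (1/(2π)) ∫_{-π}^{π} (6x)^2 dx = 36π^2/3 + 0 = 12π^2.
Parseval ⇒ Σ |c_n|^2 = 12π^2.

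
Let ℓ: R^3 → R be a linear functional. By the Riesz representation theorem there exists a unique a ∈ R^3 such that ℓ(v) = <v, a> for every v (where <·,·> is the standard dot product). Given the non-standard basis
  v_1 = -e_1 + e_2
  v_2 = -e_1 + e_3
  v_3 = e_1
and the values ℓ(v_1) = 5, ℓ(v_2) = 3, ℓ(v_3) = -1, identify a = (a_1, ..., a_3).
a = (-1, 4, 2)

Write a = (a_1, ..., a_3) in the standard basis. For each basis vector v_i, ℓ(v_i) = <v_i, a> is a linear equation in the a_j's. Collect the n equations into a matrix system V a = ℓ, where row i of V is v_i (expressed in the standard basis). Since V is invertible (lower-triangular with 1s on the diagonal, up to permutation), solve by back-substitution:
  V =
[[-1, 1, 0],
 [-1, 0, 1],
 [1, 0, 0]]
  V a = (5, 3, -1)
Solving gives a = (-1, 4, 2).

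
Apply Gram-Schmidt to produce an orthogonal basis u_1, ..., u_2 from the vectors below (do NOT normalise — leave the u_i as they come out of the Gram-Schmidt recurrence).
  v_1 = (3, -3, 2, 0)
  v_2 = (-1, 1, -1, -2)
Orthogonal basis:
  u_1 = (3, -3, 2, 0)
  u_2 = (1/11, -1/11, -3/11, -2)

Apply the Gram-Schmidt recurrence
  u_1 = v_1
  u_i = v_i − Σ_{j<i} ((v_i · u_j) / (u_j · u_j)) · u_j.

Step by step this gives:
  u_1 = (3, -3, 2, 0)
  u_2 = (1/11, -1/11, -3/11, -2)

Orthogonality check:
  u_2 · u_1 = 0 (should be 0)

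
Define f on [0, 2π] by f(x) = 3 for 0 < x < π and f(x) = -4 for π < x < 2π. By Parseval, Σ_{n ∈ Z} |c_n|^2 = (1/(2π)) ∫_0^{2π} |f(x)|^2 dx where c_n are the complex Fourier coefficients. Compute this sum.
Σ |c_n|^2 = 25/2

Parseval equates the L^2 energy of f (normalised by 1/(2π)) with the ℓ^2 sum of its Fourier coefficients: (1/(2π)) ∫_0^{2π} |f|^2 = Σ |c_n|^2.
Compute the left side: (1/(2π)) [∫_0^π 3^2 dx + ∫_π^{2π} (-4)^2 dx] = (1/(2π)) · (9π + 16π) = (9 + 16)/2 = 25/2.
So Σ_{n ∈ Z} |c_n|^2 = 25/2.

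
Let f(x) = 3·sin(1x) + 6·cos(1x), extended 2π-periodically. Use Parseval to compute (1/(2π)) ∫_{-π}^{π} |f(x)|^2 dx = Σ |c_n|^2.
Σ |c_n|^2 = 45/2

Expand |f|^2 and use orthogonality of {sin(nx), cos(mx)} on [-π, π]:
  ∫_{-π}^{π} sin(nx)^2 dx = π, ∫ cos(mx)^2 dx = π, and cross terms integrate to 0.
So ∫_{-π}^{π} f(x)^2 dx = 3^2 · π + 6^2 · π = (9 + 36)π.
Divide by 2π: (9 + 36)/2 = 45/2.
By Parseval, this equals Σ |c_n|^2.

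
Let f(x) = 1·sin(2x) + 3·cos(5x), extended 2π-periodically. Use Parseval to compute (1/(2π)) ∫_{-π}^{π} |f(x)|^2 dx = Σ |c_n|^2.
Σ |c_n|^2 = 5

Expand |f|^2 and use orthogonality of {sin(nx), cos(mx)} on [-π, π]:
  ∫_{-π}^{π} sin(nx)^2 dx = π, ∫ cos(mx)^2 dx = π, and cross terms integrate to 0.
So ∫_{-π}^{π} f(x)^2 dx = 1^2 · π + 3^2 · π = (1 + 9)π.
Divide by 2π: (1 + 9)/2 = 5.
By Parseval, this equals Σ |c_n|^2.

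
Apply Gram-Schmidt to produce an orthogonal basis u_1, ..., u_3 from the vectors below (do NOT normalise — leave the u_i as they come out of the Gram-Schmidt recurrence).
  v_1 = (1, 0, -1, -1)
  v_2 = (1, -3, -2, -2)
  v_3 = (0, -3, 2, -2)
Orthogonal basis:
  u_1 = (1, 0, -1, -1)
  u_2 = (-2/3, -3, -1/3, -1/3)
  u_3 = (18/29, -6/29, 67/29, -49/29)

Apply the Gram-Schmidt recurrence
  u_1 = v_1
  u_i = v_i − Σ_{j<i} ((v_i · u_j) / (u_j · u_j)) · u_j.

Step by step this gives:
  u_1 = (1, 0, -1, -1)
  u_2 = (-2/3, -3, -1/3, -1/3)
  u_3 = (18/29, -6/29, 67/29, -49/29)

Orthogonality check:
  u_2 · u_1 = 0 (should be 0)
  u_3 · u_1 = 0 (should be 0)
  u_3 · u_2 = 0 (should be 0)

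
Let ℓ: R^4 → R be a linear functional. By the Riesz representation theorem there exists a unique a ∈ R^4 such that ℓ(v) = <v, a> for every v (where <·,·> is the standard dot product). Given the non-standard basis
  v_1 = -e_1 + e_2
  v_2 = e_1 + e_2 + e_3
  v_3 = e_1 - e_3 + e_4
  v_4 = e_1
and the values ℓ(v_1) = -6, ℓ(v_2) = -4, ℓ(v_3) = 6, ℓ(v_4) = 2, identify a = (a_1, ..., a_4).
a = (2, -4, -2, 2)

Write a = (a_1, ..., a_4) in the standard basis. For each basis vector v_i, ℓ(v_i) = <v_i, a> is a linear equation in the a_j's. Collect the n equations into a matrix system V a = ℓ, where row i of V is v_i (expressed in the standard basis). Since V is invertible (lower-triangular with 1s on the diagonal, up to permutation), solve by back-substitution:
  V =
[[-1, 1, 0, 0],
 [1, 1, 1, 0],
 [1, 0, -1, 1],
 [1, 0, 0, 0]]
  V a = (-6, -4, 6, 2)
Solving gives a = (2, -4, -2, 2).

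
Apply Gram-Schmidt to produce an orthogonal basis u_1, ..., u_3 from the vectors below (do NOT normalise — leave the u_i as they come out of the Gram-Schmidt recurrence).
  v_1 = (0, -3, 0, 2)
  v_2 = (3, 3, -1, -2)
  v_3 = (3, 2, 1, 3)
Orthogonal basis:
  u_1 = (0, -3, 0, 2)
  u_2 = (3, 0, -1, 0)
  u_3 = (3/5, 2, 9/5, 3)

Apply the Gram-Schmidt recurrence
  u_1 = v_1
  u_i = v_i − Σ_{j<i} ((v_i · u_j) / (u_j · u_j)) · u_j.

Step by step this gives:
  u_1 = (0, -3, 0, 2)
  u_2 = (3, 0, -1, 0)
  u_3 = (3/5, 2, 9/5, 3)

Orthogonality check:
  u_2 · u_1 = 0 (should be 0)
  u_3 · u_1 = 0 (should be 0)
  u_3 · u_2 = 0 (should be 0)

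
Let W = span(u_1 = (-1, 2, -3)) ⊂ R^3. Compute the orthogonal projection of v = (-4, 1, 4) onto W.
proj_W(v) = (3/7, -6/7, 9/7)

Set up U = [u_1 | ... | u_1] ∈ R^(3×1). The projector onto W = col(U) is P = U (U^T U)^(-1) U^T.
Compute U^T U =
  [14],
and U^T v = (-6).
Solve U^T U · c = U^T v for the coefficients: c = (-3/7). The projection is proj_W(v) = U c.
Check: (v - proj_W(v)) · u_1 = 0  (should be 0).
Result: proj_W(v) = (3/7, -6/7, 9/7).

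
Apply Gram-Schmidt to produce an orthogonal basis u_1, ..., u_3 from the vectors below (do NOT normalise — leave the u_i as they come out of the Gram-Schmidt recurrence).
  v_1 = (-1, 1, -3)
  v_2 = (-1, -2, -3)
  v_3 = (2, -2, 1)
Orthogonal basis:
  u_1 = (-1, 1, -3)
  u_2 = (-3/11, -30/11, -9/11)
  u_3 = (3/2, 0, -1/2)

Apply the Gram-Schmidt recurrence
  u_1 = v_1
  u_i = v_i − Σ_{j<i} ((v_i · u_j) / (u_j · u_j)) · u_j.

Step by step this gives:
  u_1 = (-1, 1, -3)
  u_2 = (-3/11, -30/11, -9/11)
  u_3 = (3/2, 0, -1/2)

Orthogonality check:
  u_2 · u_1 = 0 (should be 0)
  u_3 · u_1 = 0 (should be 0)
  u_3 · u_2 = 0 (should be 0)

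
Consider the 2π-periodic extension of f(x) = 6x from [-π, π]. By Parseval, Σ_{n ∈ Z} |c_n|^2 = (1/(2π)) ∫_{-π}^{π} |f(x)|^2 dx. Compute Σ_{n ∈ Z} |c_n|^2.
Σ |c_n|^2 = 12π^2

Expand and integrate term by term over [-π, π]:
  ∫ (6x)^2 dx = 36·(2π^3/3); ∫ 2·6·(0)·x dx = 0 (odd integrand); ∫ 0^2 dx = 0·2π.
So (1/(2π)) ∫_{-π}^{π} (6x)^2 dx = 36π^2/3 + 0 = 12π^2.
Parseval ⇒ Σ |c_n|^2 = 12π^2.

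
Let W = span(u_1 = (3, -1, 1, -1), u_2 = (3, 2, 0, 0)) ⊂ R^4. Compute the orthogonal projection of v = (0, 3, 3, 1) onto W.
proj_W(v) = (72/107, 213/107, -55/107, 55/107)

Set up U = [u_1 | ... | u_2] ∈ R^(4×2). The projector onto W = col(U) is P = U (U^T U)^(-1) U^T.
Compute U^T U =
  [12, 7]
  [7, 13],
and U^T v = (-1, 6).
Solve U^T U · c = U^T v for the coefficients: c = (-55/107, 79/107). The projection is proj_W(v) = U c.
Check: (v - proj_W(v)) · u_1 = 0  (should be 0).
Check: (v - proj_W(v)) · u_2 = 0  (should be 0).
Result: proj_W(v) = (72/107, 213/107, -55/107, 55/107).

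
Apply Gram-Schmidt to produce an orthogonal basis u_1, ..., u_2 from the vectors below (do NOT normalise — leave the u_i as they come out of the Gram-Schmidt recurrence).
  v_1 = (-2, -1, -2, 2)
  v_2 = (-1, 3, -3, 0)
Orthogonal basis:
  u_1 = (-2, -1, -2, 2)
  u_2 = (-3/13, 44/13, -29/13, -10/13)

Apply the Gram-Schmidt recurrence
  u_1 = v_1
  u_i = v_i − Σ_{j<i} ((v_i · u_j) / (u_j · u_j)) · u_j.

Step by step this gives:
  u_1 = (-2, -1, -2, 2)
  u_2 = (-3/13, 44/13, -29/13, -10/13)

Orthogonality check:
  u_2 · u_1 = 0 (should be 0)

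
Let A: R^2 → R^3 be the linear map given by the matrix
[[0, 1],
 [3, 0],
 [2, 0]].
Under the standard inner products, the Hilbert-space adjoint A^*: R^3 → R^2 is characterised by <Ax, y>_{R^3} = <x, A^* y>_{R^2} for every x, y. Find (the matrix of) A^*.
A^* = A^T =
[[0, 3, 2],
 [1, 0, 0]]

For real matrices with standard dot products, the defining identity <Ax, y> = <x, A^* y> gives (Ax)^T y = x^T (A^*) y, i.e. x^T A^T y = x^T (A^*) y. Since this holds for all x, y, we must have A^* = A^T. Therefore
A^* =
[[0, 3, 2],
 [1, 0, 0]].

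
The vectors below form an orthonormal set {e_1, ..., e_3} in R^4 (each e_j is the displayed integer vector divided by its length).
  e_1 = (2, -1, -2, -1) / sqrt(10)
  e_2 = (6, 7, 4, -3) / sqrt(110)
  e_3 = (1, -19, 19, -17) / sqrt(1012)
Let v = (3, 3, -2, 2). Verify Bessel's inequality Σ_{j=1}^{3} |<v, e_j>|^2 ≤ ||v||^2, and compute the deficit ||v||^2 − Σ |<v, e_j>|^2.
Σ |<v, e_j>|^2 = 549/23; ||v||^2 = 26; deficit = 49/23

Write each e_j = u_j / sqrt(<u_j, u_j>) where u_j is the displayed integer vector. Then <v, e_j> = <v, u_j> / sqrt(<u_j, u_j>), so |<v, e_j>|^2 = <v, u_j>^2 / <u_j, u_j>.
Coefficients: <v, e_1> = 5/sqrt(10), <v, e_2> = 25/sqrt(110), <v, e_3> = -126/sqrt(1012).
Square and sum: Σ |<v, e_j>|^2 = 549/23.
Compute ||v||^2 = v·v = 26.
Deficit = 26 − 549/23 = 49/23 ≥ 0, confirming Bessel's inequality. (The deficit equals ||v − Σ <v,e_j> e_j||^2, the squared distance from v to span{e_j}.)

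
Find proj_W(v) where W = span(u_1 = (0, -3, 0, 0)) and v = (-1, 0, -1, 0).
proj_W(v) = (0, 0, 0, 0)

Set up U = [u_1 | ... | u_1] ∈ R^(4×1). The projector onto W = col(U) is P = U (U^T U)^(-1) U^T.
Compute U^T U =
  [9],
and U^T v = (0).
Solve U^T U · c = U^T v for the coefficients: c = (0). The projection is proj_W(v) = U c.
Check: (v - proj_W(v)) · u_1 = 0  (should be 0).
Result: proj_W(v) = (0, 0, 0, 0).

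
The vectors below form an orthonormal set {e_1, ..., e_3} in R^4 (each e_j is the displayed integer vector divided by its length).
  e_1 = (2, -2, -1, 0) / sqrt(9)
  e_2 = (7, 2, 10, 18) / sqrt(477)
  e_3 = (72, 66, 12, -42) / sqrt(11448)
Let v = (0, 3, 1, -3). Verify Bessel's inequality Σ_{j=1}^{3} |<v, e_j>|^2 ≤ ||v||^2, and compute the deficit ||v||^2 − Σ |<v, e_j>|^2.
Σ |<v, e_j>|^2 = 55/3; ||v||^2 = 19; deficit = 2/3

Write each e_j = u_j / sqrt(<u_j, u_j>) where u_j is the displayed integer vector. Then <v, e_j> = <v, u_j> / sqrt(<u_j, u_j>), so |<v, e_j>|^2 = <v, u_j>^2 / <u_j, u_j>.
Coefficients: <v, e_1> = -7/sqrt(9), <v, e_2> = -38/sqrt(477), <v, e_3> = 336/sqrt(11448).
Square and sum: Σ |<v, e_j>|^2 = 55/3.
Compute ||v||^2 = v·v = 19.
Deficit = 19 − 55/3 = 2/3 ≥ 0, confirming Bessel's inequality. (The deficit equals ||v − Σ <v,e_j> e_j||^2, the squared distance from v to span{e_j}.)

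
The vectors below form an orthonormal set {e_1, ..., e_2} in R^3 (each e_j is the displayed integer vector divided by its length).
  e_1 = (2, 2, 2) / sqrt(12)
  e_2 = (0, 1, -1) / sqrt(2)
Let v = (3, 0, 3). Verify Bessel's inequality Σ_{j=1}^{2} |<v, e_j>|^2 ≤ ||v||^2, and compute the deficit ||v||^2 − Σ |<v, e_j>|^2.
Σ |<v, e_j>|^2 = 33/2; ||v||^2 = 18; deficit = 3/2

Write each e_j = u_j / sqrt(<u_j, u_j>) where u_j is the displayed integer vector. Then <v, e_j> = <v, u_j> / sqrt(<u_j, u_j>), so |<v, e_j>|^2 = <v, u_j>^2 / <u_j, u_j>.
Coefficients: <v, e_1> = 12/sqrt(12), <v, e_2> = -3/sqrt(2).
Square and sum: Σ |<v, e_j>|^2 = 33/2.
Compute ||v||^2 = v·v = 18.
Deficit = 18 − 33/2 = 3/2 ≥ 0, confirming Bessel's inequality. (The deficit equals ||v − Σ <v,e_j> e_j||^2, the squared distance from v to span{e_j}.)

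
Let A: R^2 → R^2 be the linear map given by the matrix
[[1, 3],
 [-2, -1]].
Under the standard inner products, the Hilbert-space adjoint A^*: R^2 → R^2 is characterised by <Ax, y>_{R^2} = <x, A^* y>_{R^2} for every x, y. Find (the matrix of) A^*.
A^* = A^T =
[[1, -2],
 [3, -1]]

For real matrices with standard dot products, the defining identity <Ax, y> = <x, A^* y> gives (Ax)^T y = x^T (A^*) y, i.e. x^T A^T y = x^T (A^*) y. Since this holds for all x, y, we must have A^* = A^T. Therefore
A^* =
[[1, -2],
 [3, -1]].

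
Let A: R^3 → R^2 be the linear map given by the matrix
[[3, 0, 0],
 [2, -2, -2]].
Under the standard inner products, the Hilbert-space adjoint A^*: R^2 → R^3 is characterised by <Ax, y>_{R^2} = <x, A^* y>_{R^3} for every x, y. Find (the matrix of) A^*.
A^* = A^T =
[[3, 2],
 [0, -2],
 [0, -2]]

For real matrices with standard dot products, the defining identity <Ax, y> = <x, A^* y> gives (Ax)^T y = x^T (A^*) y, i.e. x^T A^T y = x^T (A^*) y. Since this holds for all x, y, we must have A^* = A^T. Therefore
A^* =
[[3, 2],
 [0, -2],
 [0, -2]].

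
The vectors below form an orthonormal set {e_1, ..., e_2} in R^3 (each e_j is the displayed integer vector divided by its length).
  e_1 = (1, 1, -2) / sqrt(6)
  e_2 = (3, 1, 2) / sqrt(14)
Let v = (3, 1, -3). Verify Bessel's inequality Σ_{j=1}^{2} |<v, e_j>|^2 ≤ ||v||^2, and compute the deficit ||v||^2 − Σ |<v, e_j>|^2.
Σ |<v, e_j>|^2 = 374/21; ||v||^2 = 19; deficit = 25/21

Write each e_j = u_j / sqrt(<u_j, u_j>) where u_j is the displayed integer vector. Then <v, e_j> = <v, u_j> / sqrt(<u_j, u_j>), so |<v, e_j>|^2 = <v, u_j>^2 / <u_j, u_j>.
Coefficients: <v, e_1> = 10/sqrt(6), <v, e_2> = 4/sqrt(14).
Square and sum: Σ |<v, e_j>|^2 = 374/21.
Compute ||v||^2 = v·v = 19.
Deficit = 19 − 374/21 = 25/21 ≥ 0, confirming Bessel's inequality. (The deficit equals ||v − Σ <v,e_j> e_j||^2, the squared distance from v to span{e_j}.)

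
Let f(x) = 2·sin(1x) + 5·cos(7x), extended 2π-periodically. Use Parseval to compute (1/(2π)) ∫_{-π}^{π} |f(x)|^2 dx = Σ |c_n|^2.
Σ |c_n|^2 = 29/2

Expand |f|^2 and use orthogonality of {sin(nx), cos(mx)} on [-π, π]:
  ∫_{-π}^{π} sin(nx)^2 dx = π, ∫ cos(mx)^2 dx = π, and cross terms integrate to 0.
So ∫_{-π}^{π} f(x)^2 dx = 2^2 · π + 5^2 · π = (4 + 25)π.
Divide by 2π: (4 + 25)/2 = 29/2.
By Parseval, this equals Σ |c_n|^2.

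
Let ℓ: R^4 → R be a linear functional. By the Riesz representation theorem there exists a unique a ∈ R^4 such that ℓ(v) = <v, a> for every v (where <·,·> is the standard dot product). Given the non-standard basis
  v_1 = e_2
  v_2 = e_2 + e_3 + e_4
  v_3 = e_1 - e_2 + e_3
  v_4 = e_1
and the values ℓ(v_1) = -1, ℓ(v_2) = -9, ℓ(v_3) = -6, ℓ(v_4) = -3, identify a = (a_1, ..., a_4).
a = (-3, -1, -4, -4)

Write a = (a_1, ..., a_4) in the standard basis. For each basis vector v_i, ℓ(v_i) = <v_i, a> is a linear equation in the a_j's. Collect the n equations into a matrix system V a = ℓ, where row i of V is v_i (expressed in the standard basis). Since V is invertible (lower-triangular with 1s on the diagonal, up to permutation), solve by back-substitution:
  V =
[[0, 1, 0, 0],
 [0, 1, 1, 1],
 [1, -1, 1, 0],
 [1, 0, 0, 0]]
  V a = (-1, -9, -6, -3)
Solving gives a = (-3, -1, -4, -4).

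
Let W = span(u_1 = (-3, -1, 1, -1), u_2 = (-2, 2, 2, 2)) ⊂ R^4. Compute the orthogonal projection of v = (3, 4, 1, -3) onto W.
proj_W(v) = (24/11, 10/11, -7/11, 10/11)

Set up U = [u_1 | ... | u_2] ∈ R^(4×2). The projector onto W = col(U) is P = U (U^T U)^(-1) U^T.
Compute U^T U =
  [12, 4]
  [4, 16],
and U^T v = (-9, -2).
Solve U^T U · c = U^T v for the coefficients: c = (-17/22, 3/44). The projection is proj_W(v) = U c.
Check: (v - proj_W(v)) · u_1 = 0  (should be 0).
Check: (v - proj_W(v)) · u_2 = 0  (should be 0).
Result: proj_W(v) = (24/11, 10/11, -7/11, 10/11).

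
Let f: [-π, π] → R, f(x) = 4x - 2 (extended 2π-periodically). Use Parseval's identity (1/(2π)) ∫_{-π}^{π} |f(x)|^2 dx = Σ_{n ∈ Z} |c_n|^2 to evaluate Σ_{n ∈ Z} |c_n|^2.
Σ |c_n|^2 = 16π^2/3 + 4

Expand and integrate term by term over [-π, π]:
  ∫ (4x)^2 dx = 16·(2π^3/3); ∫ 2·4·(-2)·x dx = 0 (odd integrand); ∫ (-2)^2 dx = 4·2π.
So (1/(2π)) ∫_{-π}^{π} (4x - 2)^2 dx = 16π^2/3 + 4 = 16π^2/3 + 4.
Parseval ⇒ Σ |c_n|^2 = 16π^2/3 + 4.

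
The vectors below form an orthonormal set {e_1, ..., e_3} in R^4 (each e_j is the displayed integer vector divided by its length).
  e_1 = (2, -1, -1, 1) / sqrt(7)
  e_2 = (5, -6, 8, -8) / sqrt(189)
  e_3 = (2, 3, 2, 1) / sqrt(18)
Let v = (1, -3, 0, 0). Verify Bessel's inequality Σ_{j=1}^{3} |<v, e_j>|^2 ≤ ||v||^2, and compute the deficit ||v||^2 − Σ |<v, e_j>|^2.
Σ |<v, e_j>|^2 = 491/54; ||v||^2 = 10; deficit = 49/54

Write each e_j = u_j / sqrt(<u_j, u_j>) where u_j is the displayed integer vector. Then <v, e_j> = <v, u_j> / sqrt(<u_j, u_j>), so |<v, e_j>|^2 = <v, u_j>^2 / <u_j, u_j>.
Coefficients: <v, e_1> = 5/sqrt(7), <v, e_2> = 23/sqrt(189), <v, e_3> = -7/sqrt(18).
Square and sum: Σ |<v, e_j>|^2 = 491/54.
Compute ||v||^2 = v·v = 10.
Deficit = 10 − 491/54 = 49/54 ≥ 0, confirming Bessel's inequality. (The deficit equals ||v − Σ <v,e_j> e_j||^2, the squared distance from v to span{e_j}.)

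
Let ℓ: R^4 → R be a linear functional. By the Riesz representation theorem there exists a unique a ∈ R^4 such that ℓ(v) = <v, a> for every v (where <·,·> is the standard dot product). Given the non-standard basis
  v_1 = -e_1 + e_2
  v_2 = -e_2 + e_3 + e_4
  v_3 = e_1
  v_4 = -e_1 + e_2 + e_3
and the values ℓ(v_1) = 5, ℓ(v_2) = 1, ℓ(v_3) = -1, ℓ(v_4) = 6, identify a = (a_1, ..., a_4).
a = (-1, 4, 1, 4)

Write a = (a_1, ..., a_4) in the standard basis. For each basis vector v_i, ℓ(v_i) = <v_i, a> is a linear equation in the a_j's. Collect the n equations into a matrix system V a = ℓ, where row i of V is v_i (expressed in the standard basis). Since V is invertible (lower-triangular with 1s on the diagonal, up to permutation), solve by back-substitution:
  V =
[[-1, 1, 0, 0],
 [0, -1, 1, 1],
 [1, 0, 0, 0],
 [-1, 1, 1, 0]]
  V a = (5, 1, -1, 6)
Solving gives a = (-1, 4, 1, 4).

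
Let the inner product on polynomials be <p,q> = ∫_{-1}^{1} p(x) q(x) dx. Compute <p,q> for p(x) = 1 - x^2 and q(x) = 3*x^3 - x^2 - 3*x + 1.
<p,q> = 16/15

Expand the product: p(x)·q(x) = -3*x^5 + x^4 + 6*x^3 - 2*x^2 - 3*x + 1.
∫_{-1}^{1} of each monomial x^k gives [2/(k+1) if k even, 0 if k odd]. Integrating term-by-term (or equivalently evaluating the antiderivative F(x) = -x^6/2 + x^5/5 + 3*x^4/2 - 2*x^3/3 - 3*x^2/2 + x at the endpoints):
  F(1) − F(−1) = 1/30 − (-31/30) = 16/15.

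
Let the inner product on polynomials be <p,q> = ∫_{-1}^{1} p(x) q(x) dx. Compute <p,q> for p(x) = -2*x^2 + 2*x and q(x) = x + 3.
<p,q> = -8/3

Expand the product: p(x)·q(x) = -2*x^3 - 4*x^2 + 6*x.
∫_{-1}^{1} of each monomial x^k gives [2/(k+1) if k even, 0 if k odd]. Integrating term-by-term (or equivalently evaluating the antiderivative F(x) = -x^4/2 - 4*x^3/3 + 3*x^2 at the endpoints):
  F(1) − F(−1) = 7/6 − (23/6) = -8/3.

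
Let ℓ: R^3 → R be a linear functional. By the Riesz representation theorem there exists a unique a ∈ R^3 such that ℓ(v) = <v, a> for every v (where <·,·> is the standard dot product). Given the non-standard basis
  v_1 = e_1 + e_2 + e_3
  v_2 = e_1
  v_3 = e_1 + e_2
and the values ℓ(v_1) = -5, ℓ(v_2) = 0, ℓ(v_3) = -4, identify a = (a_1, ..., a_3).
a = (0, -4, -1)

Write a = (a_1, ..., a_3) in the standard basis. For each basis vector v_i, ℓ(v_i) = <v_i, a> is a linear equation in the a_j's. Collect the n equations into a matrix system V a = ℓ, where row i of V is v_i (expressed in the standard basis). Since V is invertible (lower-triangular with 1s on the diagonal, up to permutation), solve by back-substitution:
  V =
[[1, 1, 1],
 [1, 0, 0],
 [1, 1, 0]]
  V a = (-5, 0, -4)
Solving gives a = (0, -4, -1).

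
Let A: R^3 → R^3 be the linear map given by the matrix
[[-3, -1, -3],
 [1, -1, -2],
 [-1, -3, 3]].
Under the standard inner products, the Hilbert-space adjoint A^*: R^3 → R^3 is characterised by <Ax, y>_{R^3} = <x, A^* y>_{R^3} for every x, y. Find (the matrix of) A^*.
A^* = A^T =
[[-3, 1, -1],
 [-1, -1, -3],
 [-3, -2, 3]]

For real matrices with standard dot products, the defining identity <Ax, y> = <x, A^* y> gives (Ax)^T y = x^T (A^*) y, i.e. x^T A^T y = x^T (A^*) y. Since this holds for all x, y, we must have A^* = A^T. Therefore
A^* =
[[-3, 1, -1],
 [-1, -1, -3],
 [-3, -2, 3]].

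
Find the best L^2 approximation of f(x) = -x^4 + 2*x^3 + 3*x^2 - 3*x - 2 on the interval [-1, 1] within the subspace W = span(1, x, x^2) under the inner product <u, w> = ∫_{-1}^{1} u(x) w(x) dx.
g(x) = 15*x^2/7 - 9*x/5 - 67/35

The best approximation g ∈ W is the orthogonal projection of f onto W. Writing g = a_0 + a_1 x + a_2 x^2, the coefficients solve the normal equations G · a = b where
  G_{ij} = <φ_i, φ_j> and b_i = <f, φ_i>, with φ_0 = 1, φ_1 = x, φ_2 = x^2.
G =
  [2, 0, 2/3]
  [0, 2/3, 0]
  [2/3, 0, 2/5],
b = (-12/5, -6/5, -44/105).
Solving gives a_0 = -67/35, a_1 = -9/5, a_2 = 15/7, so
  g(x) = 15*x^2/7 - 9*x/5 - 67/35.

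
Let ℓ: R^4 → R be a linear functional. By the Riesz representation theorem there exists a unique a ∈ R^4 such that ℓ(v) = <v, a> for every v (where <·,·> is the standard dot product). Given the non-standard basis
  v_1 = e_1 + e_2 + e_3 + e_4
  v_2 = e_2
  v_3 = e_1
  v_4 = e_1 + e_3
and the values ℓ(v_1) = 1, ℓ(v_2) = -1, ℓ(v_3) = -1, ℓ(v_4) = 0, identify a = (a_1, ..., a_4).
a = (-1, -1, 1, 2)

Write a = (a_1, ..., a_4) in the standard basis. For each basis vector v_i, ℓ(v_i) = <v_i, a> is a linear equation in the a_j's. Collect the n equations into a matrix system V a = ℓ, where row i of V is v_i (expressed in the standard basis). Since V is invertible (lower-triangular with 1s on the diagonal, up to permutation), solve by back-substitution:
  V =
[[1, 1, 1, 1],
 [0, 1, 0, 0],
 [1, 0, 0, 0],
 [1, 0, 1, 0]]
  V a = (1, -1, -1, 0)
Solving gives a = (-1, -1, 1, 2).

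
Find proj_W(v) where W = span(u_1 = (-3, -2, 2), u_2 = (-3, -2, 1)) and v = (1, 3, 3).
proj_W(v) = (27/13, 18/13, 3)

Set up U = [u_1 | ... | u_2] ∈ R^(3×2). The projector onto W = col(U) is P = U (U^T U)^(-1) U^T.
Compute U^T U =
  [17, 15]
  [15, 14],
and U^T v = (-3, -6).
Solve U^T U · c = U^T v for the coefficients: c = (48/13, -57/13). The projection is proj_W(v) = U c.
Check: (v - proj_W(v)) · u_1 = 0  (should be 0).
Check: (v - proj_W(v)) · u_2 = 0  (should be 0).
Result: proj_W(v) = (27/13, 18/13, 3).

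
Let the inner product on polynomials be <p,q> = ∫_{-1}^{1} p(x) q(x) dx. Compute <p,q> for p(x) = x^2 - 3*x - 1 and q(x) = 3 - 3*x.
<p,q> = 2

Expand the product: p(x)·q(x) = -3*x^3 + 12*x^2 - 6*x - 3.
∫_{-1}^{1} of each monomial x^k gives [2/(k+1) if k even, 0 if k odd]. Integrating term-by-term (or equivalently evaluating the antiderivative F(x) = -3*x^4/4 + 4*x^3 - 3*x^2 - 3*x at the endpoints):
  F(1) − F(−1) = -11/4 − (-19/4) = 2.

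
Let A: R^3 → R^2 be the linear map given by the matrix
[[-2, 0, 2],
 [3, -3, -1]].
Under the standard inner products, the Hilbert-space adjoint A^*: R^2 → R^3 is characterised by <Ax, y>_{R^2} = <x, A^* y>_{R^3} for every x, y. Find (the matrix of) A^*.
A^* = A^T =
[[-2, 3],
 [0, -3],
 [2, -1]]

For real matrices with standard dot products, the defining identity <Ax, y> = <x, A^* y> gives (Ax)^T y = x^T (A^*) y, i.e. x^T A^T y = x^T (A^*) y. Since this holds for all x, y, we must have A^* = A^T. Therefore
A^* =
[[-2, 3],
 [0, -3],
 [2, -1]].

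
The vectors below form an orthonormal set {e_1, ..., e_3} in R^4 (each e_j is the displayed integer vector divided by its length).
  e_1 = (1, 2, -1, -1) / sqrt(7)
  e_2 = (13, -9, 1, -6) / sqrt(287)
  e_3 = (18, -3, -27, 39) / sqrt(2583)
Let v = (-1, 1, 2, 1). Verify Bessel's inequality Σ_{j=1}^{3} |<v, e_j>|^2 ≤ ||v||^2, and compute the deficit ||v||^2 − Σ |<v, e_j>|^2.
Σ |<v, e_j>|^2 = 24/7; ||v||^2 = 7; deficit = 25/7

Write each e_j = u_j / sqrt(<u_j, u_j>) where u_j is the displayed integer vector. Then <v, e_j> = <v, u_j> / sqrt(<u_j, u_j>), so |<v, e_j>|^2 = <v, u_j>^2 / <u_j, u_j>.
Coefficients: <v, e_1> = -2/sqrt(7), <v, e_2> = -26/sqrt(287), <v, e_3> = -36/sqrt(2583).
Square and sum: Σ |<v, e_j>|^2 = 24/7.
Compute ||v||^2 = v·v = 7.
Deficit = 7 − 24/7 = 25/7 ≥ 0, confirming Bessel's inequality. (The deficit equals ||v − Σ <v,e_j> e_j||^2, the squared distance from v to span{e_j}.)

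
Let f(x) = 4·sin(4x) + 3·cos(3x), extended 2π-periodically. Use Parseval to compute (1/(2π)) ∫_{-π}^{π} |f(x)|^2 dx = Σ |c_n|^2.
Σ |c_n|^2 = 25/2

Expand |f|^2 and use orthogonality of {sin(nx), cos(mx)} on [-π, π]:
  ∫_{-π}^{π} sin(nx)^2 dx = π, ∫ cos(mx)^2 dx = π, and cross terms integrate to 0.
So ∫_{-π}^{π} f(x)^2 dx = 4^2 · π + 3^2 · π = (16 + 9)π.
Divide by 2π: (16 + 9)/2 = 25/2.
By Parseval, this equals Σ |c_n|^2.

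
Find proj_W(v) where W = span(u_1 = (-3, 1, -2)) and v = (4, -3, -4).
proj_W(v) = (3/2, -1/2, 1)

Set up U = [u_1 | ... | u_1] ∈ R^(3×1). The projector onto W = col(U) is P = U (U^T U)^(-1) U^T.
Compute U^T U =
  [14],
and U^T v = (-7).
Solve U^T U · c = U^T v for the coefficients: c = (-1/2). The projection is proj_W(v) = U c.
Check: (v - proj_W(v)) · u_1 = 0  (should be 0).
Result: proj_W(v) = (3/2, -1/2, 1).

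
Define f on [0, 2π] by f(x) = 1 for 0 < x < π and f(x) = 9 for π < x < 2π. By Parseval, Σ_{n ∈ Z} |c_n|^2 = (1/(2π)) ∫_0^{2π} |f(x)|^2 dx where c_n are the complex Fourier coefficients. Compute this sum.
Σ |c_n|^2 = 41

Parseval equates the L^2 energy of f (normalised by 1/(2π)) with the ℓ^2 sum of its Fourier coefficients: (1/(2π)) ∫_0^{2π} |f|^2 = Σ |c_n|^2.
Compute the left side: (1/(2π)) [∫_0^π 1^2 dx + ∫_π^{2π} 9^2 dx] = (1/(2π)) · (1π + 81π) = (1 + 81)/2 = 41.
So Σ_{n ∈ Z} |c_n|^2 = 41.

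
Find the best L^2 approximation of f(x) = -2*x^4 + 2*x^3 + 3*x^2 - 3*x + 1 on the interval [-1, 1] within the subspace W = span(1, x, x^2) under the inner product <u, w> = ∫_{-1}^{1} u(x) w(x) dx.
g(x) = 9*x^2/7 - 9*x/5 + 41/35

The best approximation g ∈ W is the orthogonal projection of f onto W. Writing g = a_0 + a_1 x + a_2 x^2, the coefficients solve the normal equations G · a = b where
  G_{ij} = <φ_i, φ_j> and b_i = <f, φ_i>, with φ_0 = 1, φ_1 = x, φ_2 = x^2.
G =
  [2, 0, 2/3]
  [0, 2/3, 0]
  [2/3, 0, 2/5],
b = (16/5, -6/5, 136/105).
Solving gives a_0 = 41/35, a_1 = -9/5, a_2 = 9/7, so
  g(x) = 9*x^2/7 - 9*x/5 + 41/35.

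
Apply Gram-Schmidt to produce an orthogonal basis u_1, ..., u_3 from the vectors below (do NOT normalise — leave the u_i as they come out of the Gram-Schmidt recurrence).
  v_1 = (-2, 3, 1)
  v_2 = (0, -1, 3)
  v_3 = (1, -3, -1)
Orthogonal basis:
  u_1 = (-2, 3, 1)
  u_2 = (0, -1, 3)
  u_3 = (-5/7, -3/7, -1/7)

Apply the Gram-Schmidt recurrence
  u_1 = v_1
  u_i = v_i − Σ_{j<i} ((v_i · u_j) / (u_j · u_j)) · u_j.

Step by step this gives:
  u_1 = (-2, 3, 1)
  u_2 = (0, -1, 3)
  u_3 = (-5/7, -3/7, -1/7)

Orthogonality check:
  u_2 · u_1 = 0 (should be 0)
  u_3 · u_1 = 0 (should be 0)
  u_3 · u_2 = 0 (should be 0)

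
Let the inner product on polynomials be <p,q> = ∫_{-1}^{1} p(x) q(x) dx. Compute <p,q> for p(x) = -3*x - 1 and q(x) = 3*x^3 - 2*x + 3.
<p,q> = -28/5

Expand the product: p(x)·q(x) = -9*x^4 - 3*x^3 + 6*x^2 - 7*x - 3.
∫_{-1}^{1} of each monomial x^k gives [2/(k+1) if k even, 0 if k odd]. Integrating term-by-term (or equivalently evaluating the antiderivative F(x) = -9*x^5/5 - 3*x^4/4 + 2*x^3 - 7*x^2/2 - 3*x at the endpoints):
  F(1) − F(−1) = -141/20 − (-29/20) = -28/5.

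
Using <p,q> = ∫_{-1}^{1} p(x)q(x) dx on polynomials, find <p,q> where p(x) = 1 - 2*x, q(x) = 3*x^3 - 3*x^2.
<p,q> = -22/5

Expand the product: p(x)·q(x) = -6*x^4 + 9*x^3 - 3*x^2.
∫_{-1}^{1} of each monomial x^k gives [2/(k+1) if k even, 0 if k odd]. Integrating term-by-term (or equivalently evaluating the antiderivative F(x) = -6*x^5/5 + 9*x^4/4 - x^3 at the endpoints):
  F(1) − F(−1) = 1/20 − (89/20) = -22/5.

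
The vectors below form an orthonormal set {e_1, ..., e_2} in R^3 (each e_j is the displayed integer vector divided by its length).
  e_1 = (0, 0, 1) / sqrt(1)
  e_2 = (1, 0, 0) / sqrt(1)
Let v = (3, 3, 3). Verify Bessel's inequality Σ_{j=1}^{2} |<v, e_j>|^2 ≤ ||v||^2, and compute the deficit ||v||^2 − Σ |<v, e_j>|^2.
Σ |<v, e_j>|^2 = 18; ||v||^2 = 27; deficit = 9

Write each e_j = u_j / sqrt(<u_j, u_j>) where u_j is the displayed integer vector. Then <v, e_j> = <v, u_j> / sqrt(<u_j, u_j>), so |<v, e_j>|^2 = <v, u_j>^2 / <u_j, u_j>.
Coefficients: <v, e_1> = 3/sqrt(1), <v, e_2> = 3/sqrt(1).
Square and sum: Σ |<v, e_j>|^2 = 18.
Compute ||v||^2 = v·v = 27.
Deficit = 27 − 18 = 9 ≥ 0, confirming Bessel's inequality. (The deficit equals ||v − Σ <v,e_j> e_j||^2, the squared distance from v to span{e_j}.)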